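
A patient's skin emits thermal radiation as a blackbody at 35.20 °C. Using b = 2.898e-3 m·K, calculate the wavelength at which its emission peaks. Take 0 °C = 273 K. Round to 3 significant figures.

λ_max ≈ 9.40 μm

T = 35.20 °C + 273 = 308.20 K.
Wien's displacement law: λ_max = b/T = (2.898×10⁻³ m·K)/(308.20 K) = 9.403×10⁻⁶ m.
That is 9.40 μm, in the infrared range.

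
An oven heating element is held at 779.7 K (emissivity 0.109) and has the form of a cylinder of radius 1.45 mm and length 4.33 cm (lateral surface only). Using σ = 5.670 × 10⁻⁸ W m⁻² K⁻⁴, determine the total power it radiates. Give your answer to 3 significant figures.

P ≈ 0.901 W

Lateral area A = 2πrL = 2π×1.45×10⁻³×0.0433 = 3.94490×10⁻⁴ m².
P = εσAT⁴ = 0.109 × 5.670×10⁻⁸ × 3.94490×10⁻⁴ × (779.7)⁴ = 0.901 W.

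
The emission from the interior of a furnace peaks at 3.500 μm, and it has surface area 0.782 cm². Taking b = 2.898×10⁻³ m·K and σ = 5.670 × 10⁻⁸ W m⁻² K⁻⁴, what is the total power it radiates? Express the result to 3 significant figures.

P ≈ 2.08 W

Wien's law: T = b/λ_max = 2.898×10⁻³/3.500×10⁻⁶ = 828.000 K.
Area A = 0.782 cm² = 7.82×10⁻⁵ m².
Then P = σAT⁴ = 5.670×10⁻⁸×7.82×10⁻⁵×(828.000)⁴ = 2.08 W.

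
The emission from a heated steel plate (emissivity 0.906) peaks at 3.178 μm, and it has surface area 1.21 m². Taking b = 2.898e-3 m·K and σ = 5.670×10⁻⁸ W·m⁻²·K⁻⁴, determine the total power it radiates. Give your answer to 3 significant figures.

P ≈ 4.30×10⁴ W

Wien's law: T = b/λ_max = 2.898×10⁻³/3.178×10⁻⁶ = 911.894 K.
Area A = 1.21 m².
Then P = εσAT⁴ = 0.906×5.670×10⁻⁸×1.21×(911.894)⁴ = 4.30×10⁴ W.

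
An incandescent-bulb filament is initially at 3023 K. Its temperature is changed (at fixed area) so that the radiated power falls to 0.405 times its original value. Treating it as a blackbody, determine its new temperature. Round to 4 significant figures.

P ∝ T⁴, so T₂/T₁ = (P₂/P₁)^(1/4) = (0.405)^(1/4) = 0.797744.
T₂ = 3023 × 0.797744 = 2412 K.

T₂ ≈ 2412 K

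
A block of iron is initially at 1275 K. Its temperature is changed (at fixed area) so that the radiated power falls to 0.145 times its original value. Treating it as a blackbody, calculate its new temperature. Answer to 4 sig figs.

T₂ ≈ 786.8 K

P ∝ T⁴, so T₂/T₁ = (P₂/P₁)^(1/4) = (0.145)^(1/4) = 0.617081.
T₂ = 1275 × 0.617081 = 786.8 K.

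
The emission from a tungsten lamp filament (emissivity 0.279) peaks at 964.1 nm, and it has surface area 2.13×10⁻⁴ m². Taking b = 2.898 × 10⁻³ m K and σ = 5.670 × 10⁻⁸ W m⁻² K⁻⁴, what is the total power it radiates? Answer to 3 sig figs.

Wien's law: T = b/λ_max = 2.898×10⁻³/9.641×10⁻⁷ = 3005.91 K.
Area A = 2.13×10⁻⁴ m².
Then P = εσAT⁴ = 0.279×5.670×10⁻⁸×2.13×10⁻⁴×(3005.91)⁴ = 275 W.

P ≈ 275 W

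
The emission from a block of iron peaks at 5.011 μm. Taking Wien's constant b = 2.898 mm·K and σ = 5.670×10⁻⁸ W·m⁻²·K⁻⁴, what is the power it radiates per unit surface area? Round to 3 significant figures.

I ≈ 6.34×10³ W/m²

Wien's law: T = b/λ_max = 2.898×10⁻³/5.011×10⁻⁶ = 578.328 K.
Then I = σT⁴ = 5.670×10⁻⁸×(578.328)⁴ = 6.34×10³ W/m².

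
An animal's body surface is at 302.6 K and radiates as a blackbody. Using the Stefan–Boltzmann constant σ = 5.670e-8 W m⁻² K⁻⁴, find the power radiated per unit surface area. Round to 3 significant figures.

I ≈ 475 W/m²

Stefan–Boltzmann: I = σT⁴ = 5.670×10⁻⁸ × (302.6)⁴ = 475 W/m².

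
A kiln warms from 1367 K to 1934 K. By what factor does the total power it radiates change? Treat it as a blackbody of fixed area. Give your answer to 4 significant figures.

P₂/P₁ ≈ 4.006

P ∝ T⁴, so P₂/P₁ = (T₂/T₁)⁴ = (1934/1367)⁴ = (1.41478)⁴ = 4.006.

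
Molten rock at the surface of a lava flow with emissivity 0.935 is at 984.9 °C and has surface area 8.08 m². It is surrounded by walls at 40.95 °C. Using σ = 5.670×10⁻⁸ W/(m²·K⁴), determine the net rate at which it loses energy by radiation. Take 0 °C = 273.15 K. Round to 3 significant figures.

Net loss ≈ 1.07×10⁶ W

T = 984.9 °C + 273.15 = 1258.05 K.
Surroundings: T = 40.95 °C + 273.15 = 314.10 K.
Area A = 8.08 m².
Net radiated power P_net = εσA(T⁴ − T₀⁴) = 0.935×5.670×10⁻⁸×8.08×(1258.05⁴ − 314.10⁴).
T⁴ − T₀⁴ = 2.50491×10¹² − 9.73356×10⁹ = 2.49518×10¹² K⁴, so P_net = 1.07×10⁶ W.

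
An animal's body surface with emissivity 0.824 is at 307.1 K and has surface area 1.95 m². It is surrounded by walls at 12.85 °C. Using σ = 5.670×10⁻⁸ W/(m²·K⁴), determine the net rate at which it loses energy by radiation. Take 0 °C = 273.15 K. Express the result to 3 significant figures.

Surroundings: T = 12.85 °C + 273.15 = 286.00 K.
Area A = 1.95 m².
Net radiated power P_net = εσA(T⁴ − T₀⁴) = 0.824×5.670×10⁻⁸×1.95×(307.1⁴ − 286.00⁴).
T⁴ − T₀⁴ = 8.89445×10⁹ − 6.69059×10⁹ = 2.20386×10⁹ K⁴, so P_net = 201 W.

Net loss ≈ 201 W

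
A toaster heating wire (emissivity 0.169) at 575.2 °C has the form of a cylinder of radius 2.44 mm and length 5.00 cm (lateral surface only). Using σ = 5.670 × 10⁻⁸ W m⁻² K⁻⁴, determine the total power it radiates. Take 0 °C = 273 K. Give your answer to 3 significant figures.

T = 575.2 °C + 273 = 848.2 K.
Lateral area A = 2πrL = 2π×2.44×10⁻³×0.0500 = 7.66549×10⁻⁴ m².
P = εσAT⁴ = 0.169 × 5.670×10⁻⁸ × 7.66549×10⁻⁴ × (848.2)⁴ = 3.80 W.

P ≈ 3.80 W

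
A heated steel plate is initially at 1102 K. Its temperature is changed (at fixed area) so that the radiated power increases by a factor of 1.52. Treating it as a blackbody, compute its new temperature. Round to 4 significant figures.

T₂ ≈ 1224 K

P ∝ T⁴, so T₂/T₁ = (P₂/P₁)^(1/4) = (1.52)^(1/4) = 1.11035.
T₂ = 1102 × 1.11035 = 1224 K.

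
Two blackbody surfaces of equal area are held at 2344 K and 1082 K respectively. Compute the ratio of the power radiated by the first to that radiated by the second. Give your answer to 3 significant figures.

P₁/P₂ ≈ 22.0

With equal areas, P₁/P₂ = (T₁/T₂)⁴ = (2344/1082)⁴ = 22.0.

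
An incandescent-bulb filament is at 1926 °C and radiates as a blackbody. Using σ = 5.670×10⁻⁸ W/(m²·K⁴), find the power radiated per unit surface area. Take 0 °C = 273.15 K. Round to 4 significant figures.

T = 1926 °C + 273.15 = 2199.15 K.
Stefan–Boltzmann: I = σT⁴ = 5.670×10⁻⁸ × (2199.15)⁴ = 1.326×10⁶ W/m².

I ≈ 1.326×10⁶ W/m²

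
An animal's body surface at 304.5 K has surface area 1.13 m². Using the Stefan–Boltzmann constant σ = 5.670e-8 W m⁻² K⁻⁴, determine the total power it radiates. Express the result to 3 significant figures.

Area A = 1.13 m².
P = σAT⁴ = 5.670×10⁻⁸ × 1.13 × (304.5)⁴ = 551 W.

P ≈ 551 W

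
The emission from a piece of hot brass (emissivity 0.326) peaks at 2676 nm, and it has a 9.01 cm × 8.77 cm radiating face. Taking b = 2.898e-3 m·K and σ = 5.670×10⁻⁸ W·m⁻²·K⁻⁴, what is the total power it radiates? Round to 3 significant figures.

Wien's law: T = b/λ_max = 2.898×10⁻³/2.676×10⁻⁶ = 1082.96 K.
Area A = 0.0901 × 0.0877 = 7.90177×10⁻³ m².
Then P = εσAT⁴ = 0.326×5.670×10⁻⁸×7.90177×10⁻³×(1082.96)⁴ = 201 W.

P ≈ 201 W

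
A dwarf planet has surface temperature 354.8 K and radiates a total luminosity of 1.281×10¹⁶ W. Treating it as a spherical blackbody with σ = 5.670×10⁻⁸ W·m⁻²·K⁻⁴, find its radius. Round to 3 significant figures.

R ≈ 1.07×10⁶ m

L = 4πR²σT⁴ ⇒ R = √(L/(4πσT⁴)).
σT⁴ = 898.499 W/m², so R = √(1.281×10¹⁶/(4π×898.499)) = 1.07×10⁶ m.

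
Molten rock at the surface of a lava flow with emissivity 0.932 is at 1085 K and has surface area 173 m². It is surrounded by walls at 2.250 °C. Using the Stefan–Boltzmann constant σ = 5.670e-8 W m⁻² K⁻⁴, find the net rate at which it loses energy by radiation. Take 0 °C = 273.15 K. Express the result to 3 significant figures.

Surroundings: T = 2.250 °C + 273.15 = 275.400 K.
Area A = 173 m².
Net radiated power P_net = εσA(T⁴ − T₀⁴) = 0.932×5.670×10⁻⁸×173×(1085⁴ − 275.400⁴).
T⁴ − T₀⁴ = 1.38586×10¹² − 5.75249×10⁹ = 1.38011×10¹² K⁴, so P_net = 1.26×10⁷ W.

Net loss ≈ 1.26×10⁷ W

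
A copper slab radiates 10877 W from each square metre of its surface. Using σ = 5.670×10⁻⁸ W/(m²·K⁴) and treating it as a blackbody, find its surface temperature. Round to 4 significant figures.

I = σT⁴, so T = (I/σ)^(1/4) = (10877/(5.670×10⁻⁸))^(1/4) = 661.8 K.

T ≈ 661.8 K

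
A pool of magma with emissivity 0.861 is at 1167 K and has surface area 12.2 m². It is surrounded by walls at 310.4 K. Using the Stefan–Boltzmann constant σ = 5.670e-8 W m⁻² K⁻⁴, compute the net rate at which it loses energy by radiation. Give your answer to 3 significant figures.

Area A = 12.2 m².
Net radiated power P_net = εσA(T⁴ − T₀⁴) = 0.861×5.670×10⁻⁸×12.2×(1167⁴ − 310.4⁴).
T⁴ − T₀⁴ = 1.85474×10¹² − 9.28297×10⁹ = 1.84546×10¹² K⁴, so P_net = 1.10×10⁶ W.

Net loss ≈ 1.10×10⁶ W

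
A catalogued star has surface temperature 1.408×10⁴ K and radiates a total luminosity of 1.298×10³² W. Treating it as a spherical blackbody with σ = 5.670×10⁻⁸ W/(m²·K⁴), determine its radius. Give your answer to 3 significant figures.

R ≈ 6.81×10¹⁰ m

L = 4πR²σT⁴ ⇒ R = √(L/(4πσT⁴)).
σT⁴ = 2.22840×10⁹ W/m², so R = √(1.298×10³²/(4π×2.22840×10⁹)) = 6.81×10¹⁰ m.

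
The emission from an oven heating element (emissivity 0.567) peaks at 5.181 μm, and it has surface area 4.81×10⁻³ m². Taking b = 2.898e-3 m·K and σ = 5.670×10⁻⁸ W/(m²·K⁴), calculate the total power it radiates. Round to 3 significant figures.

Wien's law: T = b/λ_max = 2.898×10⁻³/5.181×10⁻⁶ = 559.351 K.
Area A = 4.81×10⁻³ m².
Then P = εσAT⁴ = 0.567×5.670×10⁻⁸×4.81×10⁻³×(559.351)⁴ = 15.1 W.

P ≈ 15.1 W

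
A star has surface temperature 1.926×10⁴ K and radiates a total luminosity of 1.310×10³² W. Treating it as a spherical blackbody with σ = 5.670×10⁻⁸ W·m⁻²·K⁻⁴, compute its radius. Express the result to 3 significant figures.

L = 4πR²σT⁴ ⇒ R = √(L/(4πσT⁴)).
σT⁴ = 7.80204×10⁹ W/m², so R = √(1.310×10³²/(4π×7.80204×10⁹)) = 3.66×10¹⁰ m.

R ≈ 3.66×10¹⁰ m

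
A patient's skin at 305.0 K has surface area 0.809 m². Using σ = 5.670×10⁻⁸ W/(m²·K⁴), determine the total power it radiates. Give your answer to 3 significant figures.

P ≈ 397 W

Area A = 0.809 m².
P = σAT⁴ = 5.670×10⁻⁸ × 0.809 × (305.0)⁴ = 397 W.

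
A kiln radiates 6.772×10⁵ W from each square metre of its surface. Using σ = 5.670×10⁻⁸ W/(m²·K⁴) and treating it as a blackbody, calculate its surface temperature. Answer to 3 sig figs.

I = σT⁴, so T = (I/σ)^(1/4) = (6.772×10⁵/(5.670×10⁻⁸))^(1/4) = 1.86×10³ K.

T ≈ 1.86×10³ K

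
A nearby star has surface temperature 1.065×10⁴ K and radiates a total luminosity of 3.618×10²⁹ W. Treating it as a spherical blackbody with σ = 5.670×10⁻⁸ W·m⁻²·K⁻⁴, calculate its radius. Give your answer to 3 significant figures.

R ≈ 6.28×10⁹ m

L = 4πR²σT⁴ ⇒ R = √(L/(4πσT⁴)).
σT⁴ = 7.29426×10⁸ W/m², so R = √(3.618×10²⁹/(4π×7.29426×10⁸)) = 6.28×10⁹ m.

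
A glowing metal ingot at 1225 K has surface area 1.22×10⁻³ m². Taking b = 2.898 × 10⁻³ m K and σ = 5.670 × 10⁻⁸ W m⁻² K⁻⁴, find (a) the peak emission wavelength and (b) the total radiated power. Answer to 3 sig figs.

(a) λ_max = b/T = 2.898×10⁻³/1225 = 2.366×10⁻⁶ m = 2.37×10³ nm.
Area A = 1.22×10⁻³ m².
(b) P = σAT⁴ = 5.670×10⁻⁸×1.22×10⁻³×(1225)⁴ = 156 W.

λ_max ≈ 2.37×10³ nm; P ≈ 156 W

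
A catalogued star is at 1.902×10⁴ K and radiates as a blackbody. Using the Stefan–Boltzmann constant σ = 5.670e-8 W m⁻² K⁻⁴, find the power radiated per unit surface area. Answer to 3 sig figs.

Stefan–Boltzmann: I = σT⁴ = 5.670×10⁻⁸ × (1.902×10⁴)⁴ = 7.42×10⁹ W/m².

I ≈ 7.42×10⁹ W/m²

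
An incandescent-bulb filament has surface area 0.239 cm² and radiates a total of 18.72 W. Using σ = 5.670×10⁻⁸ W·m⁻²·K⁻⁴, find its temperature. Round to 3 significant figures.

T ≈ 1.93×10³ K

Area A = 0.239 cm² = 2.39×10⁻⁵ m².
P = σAT⁴ ⇒ T = (P/(σA))^(1/4) = (18.72/(5.670×10⁻⁸×2.39×10⁻⁵))^(1/4) = 1.93×10³ K.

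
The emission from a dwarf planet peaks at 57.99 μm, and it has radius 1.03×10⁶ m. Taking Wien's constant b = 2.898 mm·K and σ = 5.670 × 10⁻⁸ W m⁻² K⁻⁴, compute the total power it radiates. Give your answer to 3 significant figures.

Wien's law: T = b/λ_max = 2.898×10⁻³/5.799×10⁻⁵ = 49.9741 K.
Surface area A = 4πR² = 4π(1.03×10⁶ m)² = 1.33317×10¹³ m².
Then P = σAT⁴ = 5.670×10⁻⁸×1.33317×10¹³×(49.9741)⁴ = 4.71×10¹² W.

P ≈ 4.71×10¹² W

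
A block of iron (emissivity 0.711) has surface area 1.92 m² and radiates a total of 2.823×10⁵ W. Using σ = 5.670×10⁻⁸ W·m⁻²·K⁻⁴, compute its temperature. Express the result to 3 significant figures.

Area A = 1.92 m².
P = εσAT⁴ ⇒ T = (P/(εσA))^(1/4) = (2.823×10⁵/(0.711×5.670×10⁻⁸×1.92))^(1/4) = 1.38×10³ K.

T ≈ 1.38×10³ K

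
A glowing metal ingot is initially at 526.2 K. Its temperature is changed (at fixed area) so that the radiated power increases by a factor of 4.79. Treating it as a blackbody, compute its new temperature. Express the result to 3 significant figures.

P ∝ T⁴, so T₂/T₁ = (P₂/P₁)^(1/4) = (4.79)^(1/4) = 1.47939.
T₂ = 526.2 × 1.47939 = 778 K.

T₂ ≈ 778 K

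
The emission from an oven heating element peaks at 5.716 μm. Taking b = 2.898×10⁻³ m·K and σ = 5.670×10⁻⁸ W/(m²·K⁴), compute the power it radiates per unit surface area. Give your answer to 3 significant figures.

I ≈ 3.75×10³ W/m²

Wien's law: T = b/λ_max = 2.898×10⁻³/5.716×10⁻⁶ = 506.998 K.
Then I = σT⁴ = 5.670×10⁻⁸×(506.998)⁴ = 3.75×10³ W/m².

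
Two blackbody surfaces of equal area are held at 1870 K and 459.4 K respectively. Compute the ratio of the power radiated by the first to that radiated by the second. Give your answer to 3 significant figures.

P₁/P₂ ≈ 275

With equal areas, P₁/P₂ = (T₁/T₂)⁴ = (1870/459.4)⁴ = 275.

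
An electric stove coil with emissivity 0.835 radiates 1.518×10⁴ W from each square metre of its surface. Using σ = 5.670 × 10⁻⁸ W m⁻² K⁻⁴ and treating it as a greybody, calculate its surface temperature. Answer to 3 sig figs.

I = εσT⁴, so T = (I/εσ)^(1/4) = (1.518×10⁴/(0.835×5.670×10⁻⁸))^(1/4) = 752 K.

T ≈ 752 K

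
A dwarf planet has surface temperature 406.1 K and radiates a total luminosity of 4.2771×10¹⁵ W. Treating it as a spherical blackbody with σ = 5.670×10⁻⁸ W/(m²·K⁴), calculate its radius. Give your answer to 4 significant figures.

L = 4πR²σT⁴ ⇒ R = √(L/(4πσT⁴)).
σT⁴ = 1542.11 W/m², so R = √(4.2771×10¹⁵/(4π×1542.11)) = 4.698×10⁵ m.

R ≈ 4.698×10⁵ m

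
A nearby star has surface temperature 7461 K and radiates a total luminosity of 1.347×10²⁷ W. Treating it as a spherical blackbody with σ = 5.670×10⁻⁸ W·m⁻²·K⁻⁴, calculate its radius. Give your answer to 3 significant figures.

R ≈ 7.81×10⁸ m

L = 4πR²σT⁴ ⇒ R = √(L/(4πσT⁴)).
σT⁴ = 1.75700×10⁸ W/m², so R = √(1.347×10²⁷/(4π×1.75700×10⁸)) = 7.81×10⁸ m.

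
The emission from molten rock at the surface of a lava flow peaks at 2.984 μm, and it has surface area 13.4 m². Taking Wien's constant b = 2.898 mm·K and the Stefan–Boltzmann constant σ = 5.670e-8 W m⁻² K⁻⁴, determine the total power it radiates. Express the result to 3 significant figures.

P ≈ 6.76×10⁵ W

Wien's law: T = b/λ_max = 2.898×10⁻³/2.984×10⁻⁶ = 971.180 K.
Area A = 13.4 m².
Then P = σAT⁴ = 5.670×10⁻⁸×13.4×(971.180)⁴ = 6.76×10⁵ W.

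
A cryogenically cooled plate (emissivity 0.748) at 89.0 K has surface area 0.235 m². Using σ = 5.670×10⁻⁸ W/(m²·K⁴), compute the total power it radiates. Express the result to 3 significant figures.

Area A = 0.235 m².
P = εσAT⁴ = 0.748 × 5.670×10⁻⁸ × 0.235 × (89.0)⁴ = 0.625 W.

P ≈ 0.625 W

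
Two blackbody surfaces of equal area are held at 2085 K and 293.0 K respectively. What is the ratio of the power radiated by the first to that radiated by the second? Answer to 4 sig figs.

P₁/P₂ ≈ 2564

With equal areas, P₁/P₂ = (T₁/T₂)⁴ = (2085/293.0)⁴ = 2564.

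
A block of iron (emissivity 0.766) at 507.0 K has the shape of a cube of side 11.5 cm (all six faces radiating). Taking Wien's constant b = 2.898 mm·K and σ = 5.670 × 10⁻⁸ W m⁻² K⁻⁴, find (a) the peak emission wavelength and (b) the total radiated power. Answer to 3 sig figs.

λ_max ≈ 5.72 μm; P ≈ 228 W

(a) λ_max = b/T = 2.898×10⁻³/507.0 = 5.716×10⁻⁶ m = 5.72 μm.
Area A = 6s² = 6×(0.115 m)² = 0.07935 m².
(b) P = εσAT⁴ = 0.766×5.670×10⁻⁸×0.07935×(507.0)⁴ = 228 W.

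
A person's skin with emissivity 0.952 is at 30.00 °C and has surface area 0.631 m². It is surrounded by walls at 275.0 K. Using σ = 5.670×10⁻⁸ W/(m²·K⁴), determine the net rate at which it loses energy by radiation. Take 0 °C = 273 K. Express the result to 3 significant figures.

Net loss ≈ 92.3 W

T = 30.00 °C + 273 = 303.00 K.
Area A = 0.631 m².
Net radiated power P_net = εσA(T⁴ − T₀⁴) = 0.952×5.670×10⁻⁸×0.631×(303.00⁴ − 275.0⁴).
T⁴ − T₀⁴ = 8.42889×10⁹ − 5.71914×10⁹ = 2.70975×10⁹ K⁴, so P_net = 92.3 W.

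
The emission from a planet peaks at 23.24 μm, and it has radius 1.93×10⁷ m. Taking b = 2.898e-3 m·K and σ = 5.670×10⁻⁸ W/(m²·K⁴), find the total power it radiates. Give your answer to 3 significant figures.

P ≈ 6.42×10¹⁶ W

Wien's law: T = b/λ_max = 2.898×10⁻³/2.324×10⁻⁵ = 124.699 K.
Surface area A = 4πR² = 4π(1.93×10⁷ m)² = 4.68085×10¹⁵ m².
Then P = σAT⁴ = 5.670×10⁻⁸×4.68085×10¹⁵×(124.699)⁴ = 6.42×10¹⁶ W.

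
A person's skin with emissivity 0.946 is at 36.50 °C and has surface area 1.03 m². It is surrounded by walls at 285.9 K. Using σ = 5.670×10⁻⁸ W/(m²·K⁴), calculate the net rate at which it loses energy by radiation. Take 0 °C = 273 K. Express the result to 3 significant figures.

Net loss ≈ 138 W

T = 36.50 °C + 273 = 309.50 K.
Area A = 1.03 m².
Net radiated power P_net = εσA(T⁴ − T₀⁴) = 0.946×5.670×10⁻⁸×1.03×(309.50⁴ − 285.9⁴).
T⁴ − T₀⁴ = 9.17577×10⁹ − 6.68123×10⁹ = 2.49454×10⁹ K⁴, so P_net = 138 W.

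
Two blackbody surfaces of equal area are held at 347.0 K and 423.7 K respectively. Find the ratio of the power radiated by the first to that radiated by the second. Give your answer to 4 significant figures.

P₁/P₂ ≈ 0.4499

With equal areas, P₁/P₂ = (T₁/T₂)⁴ = (347.0/423.7)⁴ = 0.4499.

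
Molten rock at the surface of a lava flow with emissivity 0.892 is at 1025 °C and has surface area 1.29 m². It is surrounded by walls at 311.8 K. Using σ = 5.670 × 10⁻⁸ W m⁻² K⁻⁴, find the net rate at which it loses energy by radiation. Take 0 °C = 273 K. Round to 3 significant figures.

T = 1025 °C + 273 = 1298 K.
Area A = 1.29 m².
Net radiated power P_net = εσA(T⁴ − T₀⁴) = 0.892×5.670×10⁻⁸×1.29×(1298⁴ − 311.8⁴).
T⁴ − T₀⁴ = 2.83856×10¹² − 9.45158×10⁹ = 2.82911×10¹² K⁴, so P_net = 1.85×10⁵ W.

Net loss ≈ 1.85×10⁵ W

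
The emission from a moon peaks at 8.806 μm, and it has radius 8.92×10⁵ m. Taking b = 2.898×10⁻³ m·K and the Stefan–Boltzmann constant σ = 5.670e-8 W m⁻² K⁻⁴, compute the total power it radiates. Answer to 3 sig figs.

Wien's law: T = b/λ_max = 2.898×10⁻³/8.806×10⁻⁶ = 329.094 K.
Surface area A = 4πR² = 4π(8.92×10⁵ m)² = 9.99861×10¹² m².
Then P = σAT⁴ = 5.670×10⁻⁸×9.99861×10¹²×(329.094)⁴ = 6.65×10¹⁵ W.

P ≈ 6.65×10¹⁵ W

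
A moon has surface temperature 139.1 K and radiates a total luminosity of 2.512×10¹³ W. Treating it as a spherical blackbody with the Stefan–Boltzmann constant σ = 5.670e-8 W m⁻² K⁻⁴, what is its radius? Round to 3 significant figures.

R ≈ 3.07×10⁵ m

L = 4πR²σT⁴ ⇒ R = √(L/(4πσT⁴)).
σT⁴ = 21.2271 W/m², so R = √(2.512×10¹³/(4π×21.2271)) = 3.07×10⁵ m.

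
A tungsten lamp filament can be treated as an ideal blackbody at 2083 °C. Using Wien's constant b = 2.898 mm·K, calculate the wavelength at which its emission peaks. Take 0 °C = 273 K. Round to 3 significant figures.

λ_max ≈ 1.23×10³ nm

T = 2083 °C + 273 = 2356 K.
Wien's displacement law: λ_max = b/T = (2.898×10⁻³ m·K)/(2356 K) = 1.230×10⁻⁶ m.
That is 1.23×10³ nm, in the infrared range.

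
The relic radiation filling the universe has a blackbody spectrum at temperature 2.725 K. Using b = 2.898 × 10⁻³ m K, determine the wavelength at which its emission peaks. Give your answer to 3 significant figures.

λ_max ≈ 1.06 mm

Wien's displacement law: λ_max = b/T = (2.898×10⁻³ m·K)/(2.725 K) = 1.063×10⁻³ m.
That is 1.06 mm, in the microwave range.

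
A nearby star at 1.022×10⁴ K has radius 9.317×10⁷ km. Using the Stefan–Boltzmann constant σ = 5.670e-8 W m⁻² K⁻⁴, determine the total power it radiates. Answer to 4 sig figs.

P ≈ 6.748×10³¹ W

Surface area A = 4πR² = 4π(9.317×10¹⁰ m)² = 1.09084×10²³ m².
P = σAT⁴ = 5.670×10⁻⁸ × 1.09084×10²³ × (1.022×10⁴)⁴ = 6.748×10³¹ W.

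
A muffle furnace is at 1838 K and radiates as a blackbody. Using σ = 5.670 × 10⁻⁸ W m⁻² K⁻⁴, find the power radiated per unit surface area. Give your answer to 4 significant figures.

I ≈ 6.471×10⁵ W/m²

Stefan–Boltzmann: I = σT⁴ = 5.670×10⁻⁸ × (1838)⁴ = 6.471×10⁵ W/m².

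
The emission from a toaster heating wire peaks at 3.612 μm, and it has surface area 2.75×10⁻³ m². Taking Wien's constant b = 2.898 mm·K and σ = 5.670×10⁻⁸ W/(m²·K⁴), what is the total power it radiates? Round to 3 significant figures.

Wien's law: T = b/λ_max = 2.898×10⁻³/3.612×10⁻⁶ = 802.326 K.
Area A = 2.75×10⁻³ m².
Then P = σAT⁴ = 5.670×10⁻⁸×2.75×10⁻³×(802.326)⁴ = 64.6 W.

P ≈ 64.6 W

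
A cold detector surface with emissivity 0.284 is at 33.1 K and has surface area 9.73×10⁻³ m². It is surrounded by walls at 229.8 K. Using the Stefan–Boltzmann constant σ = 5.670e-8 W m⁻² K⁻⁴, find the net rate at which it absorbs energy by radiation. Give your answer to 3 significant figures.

Area A = 9.73×10⁻³ m².
Net radiated power P_net = εσA(T⁴ − T₀⁴) = 0.284×5.670×10⁻⁸×9.73×10⁻³×(33.1⁴ − 229.8⁴).
T⁴ − T₀⁴ = 1.20036×10⁶ − 2.78869×10⁹ = -2.78749×10⁹ K⁴, so P_net = -0.437 W — negative, meaning a net gain of 0.437 W.

Net gain ≈ 0.437 W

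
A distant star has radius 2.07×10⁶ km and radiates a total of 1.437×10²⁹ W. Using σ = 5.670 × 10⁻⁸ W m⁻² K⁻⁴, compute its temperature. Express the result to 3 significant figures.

Surface area A = 4πR² = 4π(2.07×10⁹ m)² = 5.38456×10¹⁹ m².
P = σAT⁴ ⇒ T = (P/(σA))^(1/4) = (1.437×10²⁹/(5.670×10⁻⁸×5.38456×10¹⁹))^(1/4) = 1.47×10⁴ K.

T ≈ 1.47×10⁴ K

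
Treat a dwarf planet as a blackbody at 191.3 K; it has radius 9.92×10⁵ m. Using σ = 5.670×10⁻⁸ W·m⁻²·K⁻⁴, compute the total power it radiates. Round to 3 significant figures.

P ≈ 9.39×10¹⁴ W

Surface area A = 4πR² = 4π(9.92×10⁵ m)² = 1.23661×10¹³ m².
P = σAT⁴ = 5.670×10⁻⁸ × 1.23661×10¹³ × (191.3)⁴ = 9.39×10¹⁴ W.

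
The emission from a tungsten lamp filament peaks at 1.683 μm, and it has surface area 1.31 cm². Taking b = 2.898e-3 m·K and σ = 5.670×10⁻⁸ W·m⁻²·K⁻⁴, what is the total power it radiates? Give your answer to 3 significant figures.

Wien's law: T = b/λ_max = 2.898×10⁻³/1.683×10⁻⁶ = 1721.93 K.
Area A = 1.31 cm² = 1.31×10⁻⁴ m².
Then P = σAT⁴ = 5.670×10⁻⁸×1.31×10⁻⁴×(1721.93)⁴ = 65.3 W.

P ≈ 65.3 W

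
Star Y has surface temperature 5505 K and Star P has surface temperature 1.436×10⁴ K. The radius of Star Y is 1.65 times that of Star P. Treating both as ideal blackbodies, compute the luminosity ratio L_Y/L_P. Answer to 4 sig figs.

L ∝ R²T⁴, so L_Y/L_P = (R_Y/R_P)²(T_Y/T_P)⁴ = (1.65)² × (5505/1.436×10⁴)⁴ = 2.7225 × 0.0215979 = 0.05880.

L_Y/L_P ≈ 0.05880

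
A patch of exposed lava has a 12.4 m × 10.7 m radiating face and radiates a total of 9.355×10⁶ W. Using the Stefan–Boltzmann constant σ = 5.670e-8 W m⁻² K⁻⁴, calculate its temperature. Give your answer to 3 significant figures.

T ≈ 1.06×10³ K

Area A = 12.4 × 10.7 = 132.68 m².
P = σAT⁴ ⇒ T = (P/(σA))^(1/4) = (9.355×10⁶/(5.670×10⁻⁸×132.68))^(1/4) = 1.06×10³ K.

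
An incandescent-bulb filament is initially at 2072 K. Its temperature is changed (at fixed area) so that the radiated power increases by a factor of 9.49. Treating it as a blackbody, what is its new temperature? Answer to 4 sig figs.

T₂ ≈ 3637 K

P ∝ T⁴, so T₂/T₁ = (P₂/P₁)^(1/4) = (9.49)^(1/4) = 1.75516.
T₂ = 2072 × 1.75516 = 3637 K.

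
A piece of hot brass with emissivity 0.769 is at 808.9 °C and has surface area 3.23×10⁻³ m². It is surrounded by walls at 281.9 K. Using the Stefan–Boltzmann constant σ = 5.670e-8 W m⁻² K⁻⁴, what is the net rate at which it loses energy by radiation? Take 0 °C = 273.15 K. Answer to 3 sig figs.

Net loss ≈ 192 W

T = 808.9 °C + 273.15 = 1082.05 K.
Area A = 3.23×10⁻³ m².
Net radiated power P_net = εσA(T⁴ − T₀⁴) = 0.769×5.670×10⁻⁸×3.23×10⁻³×(1082.05⁴ − 281.9⁴).
T⁴ − T₀⁴ = 1.37085×10¹² − 6.31510×10⁹ = 1.36453×10¹² K⁴, so P_net = 192 W.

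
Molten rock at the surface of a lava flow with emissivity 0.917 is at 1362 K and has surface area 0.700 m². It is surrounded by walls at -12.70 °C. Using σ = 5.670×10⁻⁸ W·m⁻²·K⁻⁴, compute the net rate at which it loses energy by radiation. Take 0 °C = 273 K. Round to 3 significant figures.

Net loss ≈ 1.25×10⁵ W

Surroundings: T = -12.70 °C + 273 = 260.30 K.
Area A = 0.700 m².
Net radiated power P_net = εσA(T⁴ − T₀⁴) = 0.917×5.670×10⁻⁸×0.700×(1362⁴ − 260.30⁴).
T⁴ − T₀⁴ = 3.44119×10¹² − 4.59089×10⁹ = 3.43660×10¹² K⁴, so P_net = 1.25×10⁵ W.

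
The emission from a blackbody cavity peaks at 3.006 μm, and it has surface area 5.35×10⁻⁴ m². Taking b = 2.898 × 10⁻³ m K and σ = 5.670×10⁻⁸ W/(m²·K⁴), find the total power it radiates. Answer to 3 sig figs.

P ≈ 26.2 W

Wien's law: T = b/λ_max = 2.898×10⁻³/3.006×10⁻⁶ = 964.072 K.
Area A = 5.35×10⁻⁴ m².
Then P = σAT⁴ = 5.670×10⁻⁸×5.35×10⁻⁴×(964.072)⁴ = 26.2 W.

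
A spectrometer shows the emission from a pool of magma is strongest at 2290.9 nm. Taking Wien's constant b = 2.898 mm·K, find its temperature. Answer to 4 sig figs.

T ≈ 1265 K

Wien's law gives T = b/λ_max = (2.898×10⁻³ m·K)/(2.2909×10⁻⁶ m) = 1265 K.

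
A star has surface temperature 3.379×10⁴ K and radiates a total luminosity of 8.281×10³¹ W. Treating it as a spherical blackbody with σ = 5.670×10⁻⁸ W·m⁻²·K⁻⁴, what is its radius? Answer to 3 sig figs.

L = 4πR²σT⁴ ⇒ R = √(L/(4πσT⁴)).
σT⁴ = 7.39156×10¹⁰ W/m², so R = √(8.281×10³¹/(4π×7.39156×10¹⁰)) = 9.44×10⁹ m.

R ≈ 9.44×10⁹ m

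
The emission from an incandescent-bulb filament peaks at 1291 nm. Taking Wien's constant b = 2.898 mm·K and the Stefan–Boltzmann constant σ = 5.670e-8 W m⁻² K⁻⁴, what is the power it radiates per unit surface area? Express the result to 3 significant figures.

I ≈ 1.44×10⁶ W/m²

Wien's law: T = b/λ_max = 2.898×10⁻³/1.291×10⁻⁶ = 2244.77 K.
Then I = σT⁴ = 5.670×10⁻⁸×(2244.77)⁴ = 1.44×10⁶ W/m².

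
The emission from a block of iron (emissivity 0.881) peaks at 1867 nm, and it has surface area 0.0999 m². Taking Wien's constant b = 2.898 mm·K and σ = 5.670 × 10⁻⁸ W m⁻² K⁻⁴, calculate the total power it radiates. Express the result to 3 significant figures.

Wien's law: T = b/λ_max = 2.898×10⁻³/1.867×10⁻⁶ = 1552.22 K.
Area A = 0.0999 m².
Then P = εσAT⁴ = 0.881×5.670×10⁻⁸×0.0999×(1552.22)⁴ = 2.90×10⁴ W.

P ≈ 2.90×10⁴ W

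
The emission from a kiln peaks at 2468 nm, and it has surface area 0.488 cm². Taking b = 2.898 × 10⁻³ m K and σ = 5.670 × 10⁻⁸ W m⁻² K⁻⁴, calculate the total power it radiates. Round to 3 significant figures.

Wien's law: T = b/λ_max = 2.898×10⁻³/2.468×10⁻⁶ = 1174.23 K.
Area A = 0.488 cm² = 4.88×10⁻⁵ m².
Then P = σAT⁴ = 5.670×10⁻⁸×4.88×10⁻⁵×(1174.23)⁴ = 5.26 W.

P ≈ 5.26 W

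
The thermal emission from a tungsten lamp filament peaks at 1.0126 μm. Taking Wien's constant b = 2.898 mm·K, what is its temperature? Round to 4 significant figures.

T ≈ 2862 K

Wien's law gives T = b/λ_max = (2.898×10⁻³ m·K)/(1.0126×10⁻⁶ m) = 2862 K.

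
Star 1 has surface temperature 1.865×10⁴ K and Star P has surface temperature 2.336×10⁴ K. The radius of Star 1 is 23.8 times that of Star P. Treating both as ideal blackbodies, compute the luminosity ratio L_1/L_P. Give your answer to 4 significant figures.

L_1/L_P ≈ 230.1

L ∝ R²T⁴, so L_1/L_P = (R_1/R_P)²(T_1/T_P)⁴ = (23.8)² × (1.865×10⁴/2.336×10⁴)⁴ = 566.44 × 0.406279 = 230.1.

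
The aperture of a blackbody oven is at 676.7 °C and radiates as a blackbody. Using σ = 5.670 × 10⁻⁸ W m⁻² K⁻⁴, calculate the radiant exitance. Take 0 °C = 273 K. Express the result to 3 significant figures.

I ≈ 4.61×10⁴ W/m²

T = 676.7 °C + 273 = 949.7 K.
Stefan–Boltzmann: I = σT⁴ = 5.670×10⁻⁸ × (949.7)⁴ = 4.61×10⁴ W/m².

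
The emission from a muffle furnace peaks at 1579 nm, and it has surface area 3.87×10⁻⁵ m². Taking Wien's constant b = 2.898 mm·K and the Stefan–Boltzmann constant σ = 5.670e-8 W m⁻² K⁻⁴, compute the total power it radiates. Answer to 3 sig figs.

Wien's law: T = b/λ_max = 2.898×10⁻³/1.579×10⁻⁶ = 1835.34 K.
Area A = 3.87×10⁻⁵ m².
Then P = σAT⁴ = 5.670×10⁻⁸×3.87×10⁻⁵×(1835.34)⁴ = 24.9 W.

P ≈ 24.9 W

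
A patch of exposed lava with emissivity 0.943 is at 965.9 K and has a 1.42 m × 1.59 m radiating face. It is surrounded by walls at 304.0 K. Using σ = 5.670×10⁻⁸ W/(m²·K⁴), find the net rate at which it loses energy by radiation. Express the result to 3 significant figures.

Area A = 1.42 × 1.59 = 2.2578 m².
Net radiated power P_net = εσA(T⁴ − T₀⁴) = 0.943×5.670×10⁻⁸×2.2578×(965.9⁴ − 304.0⁴).
T⁴ − T₀⁴ = 8.70420×10¹¹ − 8.54072×10⁹ = 8.61879×10¹¹ K⁴, so P_net = 1.04×10⁵ W.

Net loss ≈ 1.04×10⁵ W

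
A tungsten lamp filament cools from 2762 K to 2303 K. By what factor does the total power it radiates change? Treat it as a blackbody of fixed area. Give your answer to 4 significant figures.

P₂/P₁ ≈ 0.4834

P ∝ T⁴, so P₂/P₁ = (T₂/T₁)⁴ = (2303/2762)⁴ = (0.833816)⁴ = 0.4834.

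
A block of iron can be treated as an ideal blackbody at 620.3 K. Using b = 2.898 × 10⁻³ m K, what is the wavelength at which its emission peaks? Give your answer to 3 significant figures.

λ_max ≈ 4.67 μm

Wien's displacement law: λ_max = b/T = (2.898×10⁻³ m·K)/(620.3 K) = 4.672×10⁻⁶ m.
That is 4.67 μm, in the infrared range.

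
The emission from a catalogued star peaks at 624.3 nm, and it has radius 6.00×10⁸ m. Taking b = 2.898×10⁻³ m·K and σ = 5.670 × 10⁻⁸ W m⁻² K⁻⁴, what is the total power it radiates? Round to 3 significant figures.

P ≈ 1.19×10²⁶ W

Wien's law: T = b/λ_max = 2.898×10⁻³/6.243×10⁻⁷ = 4642.00 K.
Surface area A = 4πR² = 4π(6.00×10⁸ m)² = 4.52389×10¹⁸ m².
Then P = σAT⁴ = 5.670×10⁻⁸×4.52389×10¹⁸×(4642.00)⁴ = 1.19×10²⁶ W.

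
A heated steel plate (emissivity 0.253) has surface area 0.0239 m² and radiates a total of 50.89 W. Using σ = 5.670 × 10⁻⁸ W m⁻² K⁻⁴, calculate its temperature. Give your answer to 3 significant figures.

T ≈ 621 K

Area A = 0.0239 m².
P = εσAT⁴ ⇒ T = (P/(εσA))^(1/4) = (50.89/(0.253×5.670×10⁻⁸×0.0239))^(1/4) = 621 K.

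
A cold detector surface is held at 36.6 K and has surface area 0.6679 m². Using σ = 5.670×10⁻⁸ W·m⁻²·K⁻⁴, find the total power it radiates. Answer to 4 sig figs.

Area A = 0.6679 m².
P = σAT⁴ = 5.670×10⁻⁸ × 0.6679 × (36.6)⁴ = 0.06795 W.

P ≈ 0.06795 W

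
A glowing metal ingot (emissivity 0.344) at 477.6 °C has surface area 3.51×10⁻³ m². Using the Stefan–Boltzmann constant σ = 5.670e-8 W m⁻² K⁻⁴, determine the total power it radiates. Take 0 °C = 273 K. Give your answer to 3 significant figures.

P ≈ 21.7 W

T = 477.6 °C + 273 = 750.6 K.
Area A = 3.51×10⁻³ m².
P = εσAT⁴ = 0.344 × 5.670×10⁻⁸ × 3.51×10⁻³ × (750.6)⁴ = 21.7 W.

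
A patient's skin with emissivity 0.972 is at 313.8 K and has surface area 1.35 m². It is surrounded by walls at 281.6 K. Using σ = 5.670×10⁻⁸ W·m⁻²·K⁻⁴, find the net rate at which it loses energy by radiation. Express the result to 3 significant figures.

Area A = 1.35 m².
Net radiated power P_net = εσA(T⁴ − T₀⁴) = 0.972×5.670×10⁻⁸×1.35×(313.8⁴ − 281.6⁴).
T⁴ − T₀⁴ = 9.69643×10⁹ − 6.28826×10⁹ = 3.40817×10⁹ K⁴, so P_net = 254 W.

Net loss ≈ 254 W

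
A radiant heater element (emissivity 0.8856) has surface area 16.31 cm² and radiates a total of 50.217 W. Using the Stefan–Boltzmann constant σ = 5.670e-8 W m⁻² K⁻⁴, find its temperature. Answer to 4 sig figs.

Area A = 16.31 cm² = 1.631×10⁻³ m².
P = εσAT⁴ ⇒ T = (P/(εσA))^(1/4) = (50.217/(0.8856×5.670×10⁻⁸×1.631×10⁻³))^(1/4) = 884.9 K.

T ≈ 884.9 K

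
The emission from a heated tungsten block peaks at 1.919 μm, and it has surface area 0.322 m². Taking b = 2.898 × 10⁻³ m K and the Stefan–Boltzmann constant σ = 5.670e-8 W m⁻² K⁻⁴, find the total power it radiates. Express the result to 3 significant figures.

P ≈ 9.50×10⁴ W

Wien's law: T = b/λ_max = 2.898×10⁻³/1.919×10⁻⁶ = 1510.16 K.
Area A = 0.322 m².
Then P = σAT⁴ = 5.670×10⁻⁸×0.322×(1510.16)⁴ = 9.50×10⁴ W.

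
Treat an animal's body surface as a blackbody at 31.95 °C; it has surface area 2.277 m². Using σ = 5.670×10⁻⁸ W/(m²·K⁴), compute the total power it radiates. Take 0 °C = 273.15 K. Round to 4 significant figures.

T = 31.95 °C + 273.15 = 305.10 K.
Area A = 2.277 m².
P = σAT⁴ = 5.670×10⁻⁸ × 2.277 × (305.10)⁴ = 1119 W.

P ≈ 1119 W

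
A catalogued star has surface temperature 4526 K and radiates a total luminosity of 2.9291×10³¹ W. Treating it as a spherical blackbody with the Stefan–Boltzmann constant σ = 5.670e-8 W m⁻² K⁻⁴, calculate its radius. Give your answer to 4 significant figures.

L = 4πR²σT⁴ ⇒ R = √(L/(4πσT⁴)).
σT⁴ = 2.37926×10⁷ W/m², so R = √(2.9291×10³¹/(4π×2.37926×10⁷)) = 3.130×10¹¹ m.

R ≈ 3.130×10¹¹ m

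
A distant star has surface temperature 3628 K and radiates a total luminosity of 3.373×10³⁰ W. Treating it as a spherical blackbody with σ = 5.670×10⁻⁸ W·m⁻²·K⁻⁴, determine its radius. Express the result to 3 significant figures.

R ≈ 1.65×10¹¹ m

L = 4πR²σT⁴ ⇒ R = √(L/(4πσT⁴)).
σT⁴ = 9.82318×10⁶ W/m², so R = √(3.373×10³⁰/(4π×9.82318×10⁶)) = 1.65×10¹¹ m.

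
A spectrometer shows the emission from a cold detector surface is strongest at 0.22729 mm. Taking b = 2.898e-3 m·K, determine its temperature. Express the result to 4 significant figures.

Wien's law gives T = b/λ_max = (2.898×10⁻³ m·K)/(2.2729×10⁻⁴ m) = 12.75 K.

T ≈ 12.75 K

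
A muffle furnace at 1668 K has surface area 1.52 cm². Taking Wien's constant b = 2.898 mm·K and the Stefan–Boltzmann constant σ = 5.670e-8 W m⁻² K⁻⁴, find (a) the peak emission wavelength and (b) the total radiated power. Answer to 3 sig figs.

λ_max ≈ 1.74×10³ nm; P ≈ 66.7 W

(a) λ_max = b/T = 2.898×10⁻³/1668 = 1.737×10⁻⁶ m = 1.74×10³ nm.
Area A = 1.52 cm² = 1.52×10⁻⁴ m².
(b) P = σAT⁴ = 5.670×10⁻⁸×1.52×10⁻⁴×(1668)⁴ = 66.7 W.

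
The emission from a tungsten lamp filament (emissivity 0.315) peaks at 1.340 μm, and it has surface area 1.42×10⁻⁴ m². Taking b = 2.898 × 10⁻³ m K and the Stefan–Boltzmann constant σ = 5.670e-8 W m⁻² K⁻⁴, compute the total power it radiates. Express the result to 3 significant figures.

Wien's law: T = b/λ_max = 2.898×10⁻³/1.340×10⁻⁶ = 2162.69 K.
Area A = 1.42×10⁻⁴ m².
Then P = εσAT⁴ = 0.315×5.670×10⁻⁸×1.42×10⁻⁴×(2162.69)⁴ = 55.5 W.

P ≈ 55.5 W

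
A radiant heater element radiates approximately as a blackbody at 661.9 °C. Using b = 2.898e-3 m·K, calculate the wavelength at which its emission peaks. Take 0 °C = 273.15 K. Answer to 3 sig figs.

λ_max ≈ 3.10 μm

T = 661.9 °C + 273.15 = 935.05 K.
Wien's displacement law: λ_max = b/T = (2.898×10⁻³ m·K)/(935.05 K) = 3.099×10⁻⁶ m.
That is 3.10 μm, in the infrared range.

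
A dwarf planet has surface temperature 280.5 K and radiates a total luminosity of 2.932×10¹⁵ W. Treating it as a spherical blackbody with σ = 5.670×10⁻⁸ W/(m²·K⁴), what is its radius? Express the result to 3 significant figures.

L = 4πR²σT⁴ ⇒ R = √(L/(4πσT⁴)).
σT⁴ = 351.006 W/m², so R = √(2.932×10¹⁵/(4π×351.006)) = 8.15×10⁵ m.

R ≈ 8.15×10⁵ m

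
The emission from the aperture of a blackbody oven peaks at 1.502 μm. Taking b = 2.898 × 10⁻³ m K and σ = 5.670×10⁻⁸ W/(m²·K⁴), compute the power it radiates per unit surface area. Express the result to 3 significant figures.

I ≈ 7.86×10⁵ W/m²

Wien's law: T = b/λ_max = 2.898×10⁻³/1.502×10⁻⁶ = 1929.43 K.
Then I = σT⁴ = 5.670×10⁻⁸×(1929.43)⁴ = 7.86×10⁵ W/m².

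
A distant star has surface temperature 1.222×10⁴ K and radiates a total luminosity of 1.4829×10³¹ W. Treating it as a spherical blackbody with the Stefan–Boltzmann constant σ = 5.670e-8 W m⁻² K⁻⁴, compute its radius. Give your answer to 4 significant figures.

L = 4πR²σT⁴ ⇒ R = √(L/(4πσT⁴)).
σT⁴ = 1.26435×10⁹ W/m², so R = √(1.4829×10³¹/(4π×1.26435×10⁹)) = 3.055×10¹⁰ m.

R ≈ 3.055×10¹⁰ m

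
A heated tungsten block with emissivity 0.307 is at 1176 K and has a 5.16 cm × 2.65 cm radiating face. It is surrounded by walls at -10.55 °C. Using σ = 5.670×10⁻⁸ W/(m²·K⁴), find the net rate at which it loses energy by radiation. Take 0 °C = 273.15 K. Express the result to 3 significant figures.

Net loss ≈ 45.4 W

Surroundings: T = -10.55 °C + 273.15 = 262.60 K.
Area A = 0.0516 × 0.0265 = 1.3674×10⁻³ m².
Net radiated power P_net = εσA(T⁴ − T₀⁴) = 0.307×5.670×10⁻⁸×1.3674×10⁻³×(1176⁴ − 262.60⁴).
T⁴ − T₀⁴ = 1.91262×10¹² − 4.75531×10⁹ = 1.90786×10¹² K⁴, so P_net = 45.4 W.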